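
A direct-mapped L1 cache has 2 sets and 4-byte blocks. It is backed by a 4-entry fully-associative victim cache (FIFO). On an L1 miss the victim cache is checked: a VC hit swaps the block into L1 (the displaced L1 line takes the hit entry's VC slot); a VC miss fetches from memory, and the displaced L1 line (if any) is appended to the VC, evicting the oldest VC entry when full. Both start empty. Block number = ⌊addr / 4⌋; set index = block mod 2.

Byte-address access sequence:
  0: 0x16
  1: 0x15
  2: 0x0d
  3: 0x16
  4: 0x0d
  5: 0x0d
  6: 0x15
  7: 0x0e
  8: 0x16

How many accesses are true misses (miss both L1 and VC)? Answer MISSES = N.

#0 0x16→b5/s1 MISS; vc=[]
#1 0x15→b5/s1 L1-HIT; vc=[]
#2 0xd→b3/s1 MISS; vc=[5]
#3 0x16→b5/s1 VC-HIT; vc=[3]
#4 0xd→b3/s1 VC-HIT; vc=[5]
#5 0xd→b3/s1 L1-HIT; vc=[5]
#6 0x15→b5/s1 VC-HIT; vc=[3]
#7 0xe→b3/s1 VC-HIT; vc=[5]
#8 0x16→b5/s1 VC-HIT; vc=[3]

MISSES = 2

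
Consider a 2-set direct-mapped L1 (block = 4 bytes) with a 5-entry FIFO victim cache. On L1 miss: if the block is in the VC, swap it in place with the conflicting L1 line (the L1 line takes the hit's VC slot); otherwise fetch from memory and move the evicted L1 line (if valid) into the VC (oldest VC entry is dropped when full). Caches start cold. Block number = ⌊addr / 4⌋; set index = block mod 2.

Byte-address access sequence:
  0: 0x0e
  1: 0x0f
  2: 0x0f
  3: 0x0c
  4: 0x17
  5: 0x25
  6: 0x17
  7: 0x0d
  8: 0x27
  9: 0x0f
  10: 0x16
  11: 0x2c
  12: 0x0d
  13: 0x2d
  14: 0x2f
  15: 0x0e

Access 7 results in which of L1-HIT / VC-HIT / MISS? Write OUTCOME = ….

0: 0xe (blk 3, set 1) → MISS  vc=[]
1: 0xf (blk 3, set 1) → L1-HIT  vc=[]
2: 0xf (blk 3, set 1) → L1-HIT  vc=[]
3: 0xc (blk 3, set 1) → L1-HIT  vc=[]
4: 0x17 (blk 5, set 1) → MISS  vc=[3]
5: 0x25 (blk 9, set 1) → MISS  vc=[3, 5]
6: 0x17 (blk 5, set 1) → VC-HIT  vc=[3, 9]
7: 0xd (blk 3, set 1) → VC-HIT  vc=[5, 9]
8: 0x27 (blk 9, set 1) → VC-HIT  vc=[5, 3]
9: 0xf (blk 3, set 1) → VC-HIT  vc=[5, 9]
10: 0x16 (blk 5, set 1) → VC-HIT  vc=[3, 9]
11: 0x2c (blk 11, set 1) → MISS  vc=[3, 9, 5]
12: 0xd (blk 3, set 1) → VC-HIT  vc=[11, 9, 5]
13: 0x2d (blk 11, set 1) → VC-HIT  vc=[3, 9, 5]
14: 0x2f (blk 11, set 1) → L1-HIT  vc=[3, 9, 5]
15: 0xe (blk 3, set 1) → VC-HIT  vc=[11, 9, 5]

OUTCOME = VC-HIT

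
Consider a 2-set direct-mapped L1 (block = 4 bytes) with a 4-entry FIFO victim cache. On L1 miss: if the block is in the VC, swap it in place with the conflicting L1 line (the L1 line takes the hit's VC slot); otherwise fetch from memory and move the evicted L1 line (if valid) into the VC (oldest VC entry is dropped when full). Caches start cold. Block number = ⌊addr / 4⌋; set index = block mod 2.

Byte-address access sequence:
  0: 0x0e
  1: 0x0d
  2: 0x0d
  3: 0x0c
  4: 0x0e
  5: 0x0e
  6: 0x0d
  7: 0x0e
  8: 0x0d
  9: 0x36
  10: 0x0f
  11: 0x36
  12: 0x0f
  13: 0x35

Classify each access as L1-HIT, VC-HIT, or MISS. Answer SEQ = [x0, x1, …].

SEQ = [MISS, L1-HIT, L1-HIT, L1-HIT, L1-HIT, L1-HIT, L1-HIT, L1-HIT, L1-HIT, MISS, VC-HIT, VC-HIT, VC-HIT, VC-HIT]

0: 0xe (blk 3, set 1) → MISS  vc=[]
1: 0xd (blk 3, set 1) → L1-HIT  vc=[]
2: 0xd (blk 3, set 1) → L1-HIT  vc=[]
3: 0xc (blk 3, set 1) → L1-HIT  vc=[]
4: 0xe (blk 3, set 1) → L1-HIT  vc=[]
5: 0xe (blk 3, set 1) → L1-HIT  vc=[]
6: 0xd (blk 3, set 1) → L1-HIT  vc=[]
7: 0xe (blk 3, set 1) → L1-HIT  vc=[]
8: 0xd (blk 3, set 1) → L1-HIT  vc=[]
9: 0x36 (blk 13, set 1) → MISS  vc=[3]
10: 0xf (blk 3, set 1) → VC-HIT  vc=[13]
11: 0x36 (blk 13, set 1) → VC-HIT  vc=[3]
12: 0xf (blk 3, set 1) → VC-HIT  vc=[13]
13: 0x35 (blk 13, set 1) → VC-HIT  vc=[3]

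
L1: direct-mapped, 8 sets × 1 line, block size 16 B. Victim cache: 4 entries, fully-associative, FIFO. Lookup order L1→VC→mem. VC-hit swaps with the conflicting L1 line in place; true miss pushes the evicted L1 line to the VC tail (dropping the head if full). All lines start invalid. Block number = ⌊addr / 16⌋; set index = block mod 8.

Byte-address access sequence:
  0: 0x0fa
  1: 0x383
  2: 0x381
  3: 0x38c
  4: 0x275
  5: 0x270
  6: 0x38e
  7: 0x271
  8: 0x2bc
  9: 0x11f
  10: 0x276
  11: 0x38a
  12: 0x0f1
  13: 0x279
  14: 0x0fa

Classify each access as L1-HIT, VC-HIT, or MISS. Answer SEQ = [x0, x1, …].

  [0] addr=0xfa blk=15 s=7: MISS | VC []
  [1] addr=0x383 blk=56 s=0: MISS | VC []
  [2] addr=0x381 blk=56 s=0: L1-HIT | VC []
  [3] addr=0x38c blk=56 s=0: L1-HIT | VC []
  [4] addr=0x275 blk=39 s=7: MISS | VC [15]
  [5] addr=0x270 blk=39 s=7: L1-HIT | VC [15]
  [6] addr=0x38e blk=56 s=0: L1-HIT | VC [15]
  [7] addr=0x271 blk=39 s=7: L1-HIT | VC [15]
  [8] addr=0x2bc blk=43 s=3: MISS | VC [15]
  [9] addr=0x11f blk=17 s=1: MISS | VC [15]
  [10] addr=0x276 blk=39 s=7: L1-HIT | VC [15]
  [11] addr=0x38a blk=56 s=0: L1-HIT | VC [15]
  [12] addr=0xf1 blk=15 s=7: VC-HIT | VC [39]
  [13] addr=0x279 blk=39 s=7: VC-HIT | VC [15]
  [14] addr=0xfa blk=15 s=7: VC-HIT | VC [39]

SEQ = [MISS, MISS, L1-HIT, L1-HIT, MISS, L1-HIT, L1-HIT, L1-HIT, MISS, MISS, L1-HIT, L1-HIT, VC-HIT, VC-HIT, VC-HIT]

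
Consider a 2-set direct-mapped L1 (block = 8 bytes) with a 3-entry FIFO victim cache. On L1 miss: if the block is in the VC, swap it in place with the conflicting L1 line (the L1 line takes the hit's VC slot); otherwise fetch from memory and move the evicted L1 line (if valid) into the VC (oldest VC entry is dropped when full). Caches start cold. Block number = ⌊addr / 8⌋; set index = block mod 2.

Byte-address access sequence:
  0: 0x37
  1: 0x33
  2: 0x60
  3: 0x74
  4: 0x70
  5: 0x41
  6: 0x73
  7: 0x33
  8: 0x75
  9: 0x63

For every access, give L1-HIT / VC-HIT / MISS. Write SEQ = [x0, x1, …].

  [0] addr=0x37 blk=6 s=0: MISS | VC []
  [1] addr=0x33 blk=6 s=0: L1-HIT | VC []
  [2] addr=0x60 blk=12 s=0: MISS | VC [6]
  [3] addr=0x74 blk=14 s=0: MISS | VC [6, 12]
  [4] addr=0x70 blk=14 s=0: L1-HIT | VC [6, 12]
  [5] addr=0x41 blk=8 s=0: MISS | VC [6, 12, 14]
  [6] addr=0x73 blk=14 s=0: VC-HIT | VC [6, 12, 8]
  [7] addr=0x33 blk=6 s=0: VC-HIT | VC [14, 12, 8]
  [8] addr=0x75 blk=14 s=0: VC-HIT | VC [6, 12, 8]
  [9] addr=0x63 blk=12 s=0: VC-HIT | VC [6, 14, 8]

SEQ = [MISS, L1-HIT, MISS, MISS, L1-HIT, MISS, VC-HIT, VC-HIT, VC-HIT, VC-HIT]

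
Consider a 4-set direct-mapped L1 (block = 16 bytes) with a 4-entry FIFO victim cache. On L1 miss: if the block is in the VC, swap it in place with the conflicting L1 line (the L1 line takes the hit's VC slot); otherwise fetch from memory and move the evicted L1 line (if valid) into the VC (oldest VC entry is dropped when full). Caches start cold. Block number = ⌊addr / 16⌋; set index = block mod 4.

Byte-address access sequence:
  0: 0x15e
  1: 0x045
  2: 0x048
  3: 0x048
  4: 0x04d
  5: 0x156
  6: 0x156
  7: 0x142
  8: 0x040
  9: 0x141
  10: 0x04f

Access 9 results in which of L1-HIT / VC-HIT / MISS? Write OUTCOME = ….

0: 0x15e (blk 21, set 1) → MISS  vc=[]
1: 0x45 (blk 4, set 0) → MISS  vc=[]
2: 0x48 (blk 4, set 0) → L1-HIT  vc=[]
3: 0x48 (blk 4, set 0) → L1-HIT  vc=[]
4: 0x4d (blk 4, set 0) → L1-HIT  vc=[]
5: 0x156 (blk 21, set 1) → L1-HIT  vc=[]
6: 0x156 (blk 21, set 1) → L1-HIT  vc=[]
7: 0x142 (blk 20, set 0) → MISS  vc=[4]
8: 0x40 (blk 4, set 0) → VC-HIT  vc=[20]
9: 0x141 (blk 20, set 0) → VC-HIT  vc=[4]
10: 0x4f (blk 4, set 0) → VC-HIT  vc=[20]

OUTCOME = VC-HIT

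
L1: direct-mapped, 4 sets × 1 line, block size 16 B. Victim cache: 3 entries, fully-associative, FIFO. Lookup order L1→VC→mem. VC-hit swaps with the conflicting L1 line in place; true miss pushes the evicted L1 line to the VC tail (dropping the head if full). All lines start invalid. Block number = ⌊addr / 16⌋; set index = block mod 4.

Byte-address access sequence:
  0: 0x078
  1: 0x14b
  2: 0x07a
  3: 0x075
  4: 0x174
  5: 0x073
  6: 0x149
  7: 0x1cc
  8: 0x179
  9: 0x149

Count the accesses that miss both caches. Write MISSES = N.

  [0] addr=0x78 blk=7 s=3: MISS | VC []
  [1] addr=0x14b blk=20 s=0: MISS | VC []
  [2] addr=0x7a blk=7 s=3: L1-HIT | VC []
  [3] addr=0x75 blk=7 s=3: L1-HIT | VC []
  [4] addr=0x174 blk=23 s=3: MISS | VC [7]
  [5] addr=0x73 blk=7 s=3: VC-HIT | VC [23]
  [6] addr=0x149 blk=20 s=0: L1-HIT | VC [23]
  [7] addr=0x1cc blk=28 s=0: MISS | VC [23, 20]
  [8] addr=0x179 blk=23 s=3: VC-HIT | VC [7, 20]
  [9] addr=0x149 blk=20 s=0: VC-HIT | VC [7, 28]

MISSES = 4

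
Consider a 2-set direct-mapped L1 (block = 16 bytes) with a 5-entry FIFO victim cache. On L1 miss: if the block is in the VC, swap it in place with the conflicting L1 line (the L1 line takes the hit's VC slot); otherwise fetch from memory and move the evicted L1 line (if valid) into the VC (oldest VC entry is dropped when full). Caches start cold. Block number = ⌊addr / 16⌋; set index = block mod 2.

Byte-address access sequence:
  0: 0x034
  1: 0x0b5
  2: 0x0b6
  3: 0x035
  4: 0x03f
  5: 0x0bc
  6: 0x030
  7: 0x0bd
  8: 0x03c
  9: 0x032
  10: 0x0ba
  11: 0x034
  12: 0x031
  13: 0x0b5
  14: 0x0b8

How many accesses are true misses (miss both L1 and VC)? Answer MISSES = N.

MISSES = 2

  [0] addr=0x34 blk=3 s=1: MISS | VC []
  [1] addr=0xb5 blk=11 s=1: MISS | VC [3]
  [2] addr=0xb6 blk=11 s=1: L1-HIT | VC [3]
  [3] addr=0x35 blk=3 s=1: VC-HIT | VC [11]
  [4] addr=0x3f blk=3 s=1: L1-HIT | VC [11]
  [5] addr=0xbc blk=11 s=1: VC-HIT | VC [3]
  [6] addr=0x30 blk=3 s=1: VC-HIT | VC [11]
  [7] addr=0xbd blk=11 s=1: VC-HIT | VC [3]
  [8] addr=0x3c blk=3 s=1: VC-HIT | VC [11]
  [9] addr=0x32 blk=3 s=1: L1-HIT | VC [11]
  [10] addr=0xba blk=11 s=1: VC-HIT | VC [3]
  [11] addr=0x34 blk=3 s=1: VC-HIT | VC [11]
  [12] addr=0x31 blk=3 s=1: L1-HIT | VC [11]
  [13] addr=0xb5 blk=11 s=1: VC-HIT | VC [3]
  [14] addr=0xb8 blk=11 s=1: L1-HIT | VC [3]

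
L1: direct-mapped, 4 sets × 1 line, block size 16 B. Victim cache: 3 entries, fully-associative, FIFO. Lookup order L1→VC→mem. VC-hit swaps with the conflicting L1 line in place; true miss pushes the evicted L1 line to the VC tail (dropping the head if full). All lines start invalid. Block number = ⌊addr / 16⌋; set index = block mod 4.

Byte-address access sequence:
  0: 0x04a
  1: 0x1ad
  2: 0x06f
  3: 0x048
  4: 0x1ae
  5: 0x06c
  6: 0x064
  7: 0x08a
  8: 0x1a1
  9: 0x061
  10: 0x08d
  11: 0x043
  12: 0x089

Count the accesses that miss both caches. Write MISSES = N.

  [0] addr=0x4a blk=4 s=0: MISS | VC []
  [1] addr=0x1ad blk=26 s=2: MISS | VC []
  [2] addr=0x6f blk=6 s=2: MISS | VC [26]
  [3] addr=0x48 blk=4 s=0: L1-HIT | VC [26]
  [4] addr=0x1ae blk=26 s=2: VC-HIT | VC [6]
  [5] addr=0x6c blk=6 s=2: VC-HIT | VC [26]
  [6] addr=0x64 blk=6 s=2: L1-HIT | VC [26]
  [7] addr=0x8a blk=8 s=0: MISS | VC [26, 4]
  [8] addr=0x1a1 blk=26 s=2: VC-HIT | VC [6, 4]
  [9] addr=0x61 blk=6 s=2: VC-HIT | VC [26, 4]
  [10] addr=0x8d blk=8 s=0: L1-HIT | VC [26, 4]
  [11] addr=0x43 blk=4 s=0: VC-HIT | VC [26, 8]
  [12] addr=0x89 blk=8 s=0: VC-HIT | VC [26, 4]

MISSES = 4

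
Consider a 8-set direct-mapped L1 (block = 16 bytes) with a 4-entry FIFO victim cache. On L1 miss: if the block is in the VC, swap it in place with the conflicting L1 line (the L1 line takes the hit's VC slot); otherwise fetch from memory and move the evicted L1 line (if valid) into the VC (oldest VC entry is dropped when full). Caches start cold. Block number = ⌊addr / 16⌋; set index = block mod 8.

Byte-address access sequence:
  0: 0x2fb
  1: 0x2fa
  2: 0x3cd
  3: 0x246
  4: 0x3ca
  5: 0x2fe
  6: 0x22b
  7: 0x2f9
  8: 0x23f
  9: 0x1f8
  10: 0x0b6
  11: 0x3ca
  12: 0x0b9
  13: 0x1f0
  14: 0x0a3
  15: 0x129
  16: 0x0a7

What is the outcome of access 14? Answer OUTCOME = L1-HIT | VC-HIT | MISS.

OUTCOME = MISS

  [0] addr=0x2fb blk=47 s=7: MISS | VC []
  [1] addr=0x2fa blk=47 s=7: L1-HIT | VC []
  [2] addr=0x3cd blk=60 s=4: MISS | VC []
  [3] addr=0x246 blk=36 s=4: MISS | VC [60]
  [4] addr=0x3ca blk=60 s=4: VC-HIT | VC [36]
  [5] addr=0x2fe blk=47 s=7: L1-HIT | VC [36]
  [6] addr=0x22b blk=34 s=2: MISS | VC [36]
  [7] addr=0x2f9 blk=47 s=7: L1-HIT | VC [36]
  [8] addr=0x23f blk=35 s=3: MISS | VC [36]
  [9] addr=0x1f8 blk=31 s=7: MISS | VC [36, 47]
  [10] addr=0xb6 blk=11 s=3: MISS | VC [36, 47, 35]
  [11] addr=0x3ca blk=60 s=4: L1-HIT | VC [36, 47, 35]
  [12] addr=0xb9 blk=11 s=3: L1-HIT | VC [36, 47, 35]
  [13] addr=0x1f0 blk=31 s=7: L1-HIT | VC [36, 47, 35]
  [14] addr=0xa3 blk=10 s=2: MISS | VC [36, 47, 35, 34]
  [15] addr=0x129 blk=18 s=2: MISS | VC [47, 35, 34, 10]
  [16] addr=0xa7 blk=10 s=2: VC-HIT | VC [47, 35, 34, 18]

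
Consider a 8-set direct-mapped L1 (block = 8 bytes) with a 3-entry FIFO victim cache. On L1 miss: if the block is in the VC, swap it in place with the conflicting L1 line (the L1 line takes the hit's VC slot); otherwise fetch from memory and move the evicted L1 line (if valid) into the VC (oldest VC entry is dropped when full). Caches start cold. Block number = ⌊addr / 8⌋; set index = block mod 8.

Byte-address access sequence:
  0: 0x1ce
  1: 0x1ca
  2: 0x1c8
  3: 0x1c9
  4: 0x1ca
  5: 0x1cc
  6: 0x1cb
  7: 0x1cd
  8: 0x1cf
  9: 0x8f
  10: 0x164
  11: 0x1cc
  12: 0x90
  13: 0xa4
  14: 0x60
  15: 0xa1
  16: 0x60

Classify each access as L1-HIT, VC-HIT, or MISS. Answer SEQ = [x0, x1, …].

SEQ = [MISS, L1-HIT, L1-HIT, L1-HIT, L1-HIT, L1-HIT, L1-HIT, L1-HIT, L1-HIT, MISS, MISS, VC-HIT, MISS, MISS, MISS, VC-HIT, VC-HIT]

  [0] addr=0x1ce blk=57 s=1: MISS | VC []
  [1] addr=0x1ca blk=57 s=1: L1-HIT | VC []
  [2] addr=0x1c8 blk=57 s=1: L1-HIT | VC []
  [3] addr=0x1c9 blk=57 s=1: L1-HIT | VC []
  [4] addr=0x1ca blk=57 s=1: L1-HIT | VC []
  [5] addr=0x1cc blk=57 s=1: L1-HIT | VC []
  [6] addr=0x1cb blk=57 s=1: L1-HIT | VC []
  [7] addr=0x1cd blk=57 s=1: L1-HIT | VC []
  [8] addr=0x1cf blk=57 s=1: L1-HIT | VC []
  [9] addr=0x8f blk=17 s=1: MISS | VC [57]
  [10] addr=0x164 blk=44 s=4: MISS | VC [57]
  [11] addr=0x1cc blk=57 s=1: VC-HIT | VC [17]
  [12] addr=0x90 blk=18 s=2: MISS | VC [17]
  [13] addr=0xa4 blk=20 s=4: MISS | VC [17, 44]
  [14] addr=0x60 blk=12 s=4: MISS | VC [17, 44, 20]
  [15] addr=0xa1 blk=20 s=4: VC-HIT | VC [17, 44, 12]
  [16] addr=0x60 blk=12 s=4: VC-HIT | VC [17, 44, 20]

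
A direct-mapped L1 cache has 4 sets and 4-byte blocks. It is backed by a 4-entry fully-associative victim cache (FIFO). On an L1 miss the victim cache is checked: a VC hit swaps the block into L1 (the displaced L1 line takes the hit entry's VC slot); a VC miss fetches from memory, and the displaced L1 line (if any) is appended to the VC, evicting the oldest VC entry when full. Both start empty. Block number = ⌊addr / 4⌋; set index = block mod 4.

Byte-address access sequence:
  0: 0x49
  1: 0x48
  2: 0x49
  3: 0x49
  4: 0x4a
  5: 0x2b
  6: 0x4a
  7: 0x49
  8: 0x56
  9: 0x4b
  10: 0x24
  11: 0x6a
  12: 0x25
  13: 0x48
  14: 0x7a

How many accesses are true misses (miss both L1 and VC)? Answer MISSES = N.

MISSES = 6

0: 0x49 (blk 18, set 2) → MISS  vc=[]
1: 0x48 (blk 18, set 2) → L1-HIT  vc=[]
2: 0x49 (blk 18, set 2) → L1-HIT  vc=[]
3: 0x49 (blk 18, set 2) → L1-HIT  vc=[]
4: 0x4a (blk 18, set 2) → L1-HIT  vc=[]
5: 0x2b (blk 10, set 2) → MISS  vc=[18]
6: 0x4a (blk 18, set 2) → VC-HIT  vc=[10]
7: 0x49 (blk 18, set 2) → L1-HIT  vc=[10]
8: 0x56 (blk 21, set 1) → MISS  vc=[10]
9: 0x4b (blk 18, set 2) → L1-HIT  vc=[10]
10: 0x24 (blk 9, set 1) → MISS  vc=[10, 21]
11: 0x6a (blk 26, set 2) → MISS  vc=[10, 21, 18]
12: 0x25 (blk 9, set 1) → L1-HIT  vc=[10, 21, 18]
13: 0x48 (blk 18, set 2) → VC-HIT  vc=[10, 21, 26]
14: 0x7a (blk 30, set 2) → MISS  vc=[10, 21, 26, 18]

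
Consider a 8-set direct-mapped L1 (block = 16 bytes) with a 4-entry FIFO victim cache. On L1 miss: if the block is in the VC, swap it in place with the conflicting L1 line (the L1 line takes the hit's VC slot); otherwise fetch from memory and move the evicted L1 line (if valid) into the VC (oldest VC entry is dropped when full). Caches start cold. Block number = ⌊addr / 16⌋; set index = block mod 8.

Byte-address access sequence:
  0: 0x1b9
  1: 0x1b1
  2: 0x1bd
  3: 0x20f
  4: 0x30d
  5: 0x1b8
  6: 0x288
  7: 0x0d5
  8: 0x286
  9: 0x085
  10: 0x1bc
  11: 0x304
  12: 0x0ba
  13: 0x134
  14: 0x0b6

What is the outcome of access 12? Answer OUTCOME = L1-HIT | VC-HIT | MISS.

OUTCOME = MISS

0: 0x1b9 (blk 27, set 3) → MISS  vc=[]
1: 0x1b1 (blk 27, set 3) → L1-HIT  vc=[]
2: 0x1bd (blk 27, set 3) → L1-HIT  vc=[]
3: 0x20f (blk 32, set 0) → MISS  vc=[]
4: 0x30d (blk 48, set 0) → MISS  vc=[32]
5: 0x1b8 (blk 27, set 3) → L1-HIT  vc=[32]
6: 0x288 (blk 40, set 0) → MISS  vc=[32, 48]
7: 0xd5 (blk 13, set 5) → MISS  vc=[32, 48]
8: 0x286 (blk 40, set 0) → L1-HIT  vc=[32, 48]
9: 0x85 (blk 8, set 0) → MISS  vc=[32, 48, 40]
10: 0x1bc (blk 27, set 3) → L1-HIT  vc=[32, 48, 40]
11: 0x304 (blk 48, set 0) → VC-HIT  vc=[32, 8, 40]
12: 0xba (blk 11, set 3) → MISS  vc=[32, 8, 40, 27]
13: 0x134 (blk 19, set 3) → MISS  vc=[8, 40, 27, 11]
14: 0xb6 (blk 11, set 3) → VC-HIT  vc=[8, 40, 27, 19]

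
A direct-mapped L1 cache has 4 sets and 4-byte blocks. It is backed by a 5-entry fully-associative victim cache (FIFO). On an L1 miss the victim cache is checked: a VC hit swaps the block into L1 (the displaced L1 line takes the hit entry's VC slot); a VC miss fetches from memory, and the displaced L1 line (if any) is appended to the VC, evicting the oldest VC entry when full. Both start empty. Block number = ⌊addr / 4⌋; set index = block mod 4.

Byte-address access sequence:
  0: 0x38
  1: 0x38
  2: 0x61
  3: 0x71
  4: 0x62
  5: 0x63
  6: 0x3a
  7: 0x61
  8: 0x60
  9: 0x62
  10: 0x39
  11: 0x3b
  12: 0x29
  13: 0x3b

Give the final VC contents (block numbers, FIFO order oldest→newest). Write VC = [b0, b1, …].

0: 0x38 (blk 14, set 2) → MISS  vc=[]
1: 0x38 (blk 14, set 2) → L1-HIT  vc=[]
2: 0x61 (blk 24, set 0) → MISS  vc=[]
3: 0x71 (blk 28, set 0) → MISS  vc=[24]
4: 0x62 (blk 24, set 0) → VC-HIT  vc=[28]
5: 0x63 (blk 24, set 0) → L1-HIT  vc=[28]
6: 0x3a (blk 14, set 2) → L1-HIT  vc=[28]
7: 0x61 (blk 24, set 0) → L1-HIT  vc=[28]
8: 0x60 (blk 24, set 0) → L1-HIT  vc=[28]
9: 0x62 (blk 24, set 0) → L1-HIT  vc=[28]
10: 0x39 (blk 14, set 2) → L1-HIT  vc=[28]
11: 0x3b (blk 14, set 2) → L1-HIT  vc=[28]
12: 0x29 (blk 10, set 2) → MISS  vc=[28, 14]
13: 0x3b (blk 14, set 2) → VC-HIT  vc=[28, 10]

VC = [28, 10]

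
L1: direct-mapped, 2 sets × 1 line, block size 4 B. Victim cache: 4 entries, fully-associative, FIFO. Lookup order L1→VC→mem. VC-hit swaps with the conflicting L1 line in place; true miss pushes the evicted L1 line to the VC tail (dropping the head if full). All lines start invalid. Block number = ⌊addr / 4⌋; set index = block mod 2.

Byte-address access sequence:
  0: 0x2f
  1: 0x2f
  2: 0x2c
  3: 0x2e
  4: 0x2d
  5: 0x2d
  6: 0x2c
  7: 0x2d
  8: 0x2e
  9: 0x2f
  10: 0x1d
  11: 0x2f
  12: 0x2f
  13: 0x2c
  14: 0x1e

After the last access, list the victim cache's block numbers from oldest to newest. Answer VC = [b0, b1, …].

VC = [11]

#0 0x2f→b11/s1 MISS; vc=[]
#1 0x2f→b11/s1 L1-HIT; vc=[]
#2 0x2c→b11/s1 L1-HIT; vc=[]
#3 0x2e→b11/s1 L1-HIT; vc=[]
#4 0x2d→b11/s1 L1-HIT; vc=[]
#5 0x2d→b11/s1 L1-HIT; vc=[]
#6 0x2c→b11/s1 L1-HIT; vc=[]
#7 0x2d→b11/s1 L1-HIT; vc=[]
#8 0x2e→b11/s1 L1-HIT; vc=[]
#9 0x2f→b11/s1 L1-HIT; vc=[]
#10 0x1d→b7/s1 MISS; vc=[11]
#11 0x2f→b11/s1 VC-HIT; vc=[7]
#12 0x2f→b11/s1 L1-HIT; vc=[7]
#13 0x2c→b11/s1 L1-HIT; vc=[7]
#14 0x1e→b7/s1 VC-HIT; vc=[11]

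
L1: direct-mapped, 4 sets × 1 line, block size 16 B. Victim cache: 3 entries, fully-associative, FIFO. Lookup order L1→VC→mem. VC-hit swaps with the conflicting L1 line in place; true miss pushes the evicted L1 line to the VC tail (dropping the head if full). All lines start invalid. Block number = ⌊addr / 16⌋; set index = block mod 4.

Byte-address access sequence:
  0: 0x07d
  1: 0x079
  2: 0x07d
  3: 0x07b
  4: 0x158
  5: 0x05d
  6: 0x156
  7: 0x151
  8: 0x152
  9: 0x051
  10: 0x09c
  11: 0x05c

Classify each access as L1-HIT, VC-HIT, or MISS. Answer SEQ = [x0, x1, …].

SEQ = [MISS, L1-HIT, L1-HIT, L1-HIT, MISS, MISS, VC-HIT, L1-HIT, L1-HIT, VC-HIT, MISS, VC-HIT]

#0 0x7d→b7/s3 MISS; vc=[]
#1 0x79→b7/s3 L1-HIT; vc=[]
#2 0x7d→b7/s3 L1-HIT; vc=[]
#3 0x7b→b7/s3 L1-HIT; vc=[]
#4 0x158→b21/s1 MISS; vc=[]
#5 0x5d→b5/s1 MISS; vc=[21]
#6 0x156→b21/s1 VC-HIT; vc=[5]
#7 0x151→b21/s1 L1-HIT; vc=[5]
#8 0x152→b21/s1 L1-HIT; vc=[5]
#9 0x51→b5/s1 VC-HIT; vc=[21]
#10 0x9c→b9/s1 MISS; vc=[21,5]
#11 0x5c→b5/s1 VC-HIT; vc=[21,9]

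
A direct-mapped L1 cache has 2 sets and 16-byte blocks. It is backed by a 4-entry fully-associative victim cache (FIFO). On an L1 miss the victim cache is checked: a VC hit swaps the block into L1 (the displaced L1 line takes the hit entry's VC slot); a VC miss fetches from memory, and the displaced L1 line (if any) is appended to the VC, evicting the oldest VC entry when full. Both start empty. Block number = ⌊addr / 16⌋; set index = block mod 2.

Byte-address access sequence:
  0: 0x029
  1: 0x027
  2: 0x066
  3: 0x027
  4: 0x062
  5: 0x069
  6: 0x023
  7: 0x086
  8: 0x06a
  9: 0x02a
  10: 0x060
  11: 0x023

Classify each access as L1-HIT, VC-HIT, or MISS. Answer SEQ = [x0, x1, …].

  [0] addr=0x29 blk=2 s=0: MISS | VC []
  [1] addr=0x27 blk=2 s=0: L1-HIT | VC []
  [2] addr=0x66 blk=6 s=0: MISS | VC [2]
  [3] addr=0x27 blk=2 s=0: VC-HIT | VC [6]
  [4] addr=0x62 blk=6 s=0: VC-HIT | VC [2]
  [5] addr=0x69 blk=6 s=0: L1-HIT | VC [2]
  [6] addr=0x23 blk=2 s=0: VC-HIT | VC [6]
  [7] addr=0x86 blk=8 s=0: MISS | VC [6, 2]
  [8] addr=0x6a blk=6 s=0: VC-HIT | VC [8, 2]
  [9] addr=0x2a blk=2 s=0: VC-HIT | VC [8, 6]
  [10] addr=0x60 blk=6 s=0: VC-HIT | VC [8, 2]
  [11] addr=0x23 blk=2 s=0: VC-HIT | VC [8, 6]

SEQ = [MISS, L1-HIT, MISS, VC-HIT, VC-HIT, L1-HIT, VC-HIT, MISS, VC-HIT, VC-HIT, VC-HIT, VC-HIT]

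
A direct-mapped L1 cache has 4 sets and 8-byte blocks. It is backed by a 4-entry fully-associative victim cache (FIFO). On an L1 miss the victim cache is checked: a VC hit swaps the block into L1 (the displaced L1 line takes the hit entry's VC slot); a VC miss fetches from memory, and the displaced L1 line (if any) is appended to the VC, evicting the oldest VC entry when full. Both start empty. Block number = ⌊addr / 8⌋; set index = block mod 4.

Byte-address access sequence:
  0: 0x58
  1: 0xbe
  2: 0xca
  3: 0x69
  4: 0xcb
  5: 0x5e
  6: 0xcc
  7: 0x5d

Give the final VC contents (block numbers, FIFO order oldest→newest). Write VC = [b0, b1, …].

0: 0x58 (blk 11, set 3) → MISS  vc=[]
1: 0xbe (blk 23, set 3) → MISS  vc=[11]
2: 0xca (blk 25, set 1) → MISS  vc=[11]
3: 0x69 (blk 13, set 1) → MISS  vc=[11, 25]
4: 0xcb (blk 25, set 1) → VC-HIT  vc=[11, 13]
5: 0x5e (blk 11, set 3) → VC-HIT  vc=[23, 13]
6: 0xcc (blk 25, set 1) → L1-HIT  vc=[23, 13]
7: 0x5d (blk 11, set 3) → L1-HIT  vc=[23, 13]

VC = [23, 13]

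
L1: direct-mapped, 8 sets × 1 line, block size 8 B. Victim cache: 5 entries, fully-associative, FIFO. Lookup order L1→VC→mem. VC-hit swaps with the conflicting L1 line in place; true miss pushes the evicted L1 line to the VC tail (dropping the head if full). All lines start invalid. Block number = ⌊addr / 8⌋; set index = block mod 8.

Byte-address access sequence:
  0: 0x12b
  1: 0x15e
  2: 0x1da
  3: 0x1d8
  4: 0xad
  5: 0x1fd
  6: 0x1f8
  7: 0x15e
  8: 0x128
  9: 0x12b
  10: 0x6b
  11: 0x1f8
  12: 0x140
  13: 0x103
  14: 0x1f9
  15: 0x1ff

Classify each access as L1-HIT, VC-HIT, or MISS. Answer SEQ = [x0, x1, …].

SEQ = [MISS, MISS, MISS, L1-HIT, MISS, MISS, L1-HIT, VC-HIT, VC-HIT, L1-HIT, MISS, L1-HIT, MISS, MISS, L1-HIT, L1-HIT]

0: 0x12b (blk 37, set 5) → MISS  vc=[]
1: 0x15e (blk 43, set 3) → MISS  vc=[]
2: 0x1da (blk 59, set 3) → MISS  vc=[43]
3: 0x1d8 (blk 59, set 3) → L1-HIT  vc=[43]
4: 0xad (blk 21, set 5) → MISS  vc=[43, 37]
5: 0x1fd (blk 63, set 7) → MISS  vc=[43, 37]
6: 0x1f8 (blk 63, set 7) → L1-HIT  vc=[43, 37]
7: 0x15e (blk 43, set 3) → VC-HIT  vc=[59, 37]
8: 0x128 (blk 37, set 5) → VC-HIT  vc=[59, 21]
9: 0x12b (blk 37, set 5) → L1-HIT  vc=[59, 21]
10: 0x6b (blk 13, set 5) → MISS  vc=[59, 21, 37]
11: 0x1f8 (blk 63, set 7) → L1-HIT  vc=[59, 21, 37]
12: 0x140 (blk 40, set 0) → MISS  vc=[59, 21, 37]
13: 0x103 (blk 32, set 0) → MISS  vc=[59, 21, 37, 40]
14: 0x1f9 (blk 63, set 7) → L1-HIT  vc=[59, 21, 37, 40]
15: 0x1ff (blk 63, set 7) → L1-HIT  vc=[59, 21, 37, 40]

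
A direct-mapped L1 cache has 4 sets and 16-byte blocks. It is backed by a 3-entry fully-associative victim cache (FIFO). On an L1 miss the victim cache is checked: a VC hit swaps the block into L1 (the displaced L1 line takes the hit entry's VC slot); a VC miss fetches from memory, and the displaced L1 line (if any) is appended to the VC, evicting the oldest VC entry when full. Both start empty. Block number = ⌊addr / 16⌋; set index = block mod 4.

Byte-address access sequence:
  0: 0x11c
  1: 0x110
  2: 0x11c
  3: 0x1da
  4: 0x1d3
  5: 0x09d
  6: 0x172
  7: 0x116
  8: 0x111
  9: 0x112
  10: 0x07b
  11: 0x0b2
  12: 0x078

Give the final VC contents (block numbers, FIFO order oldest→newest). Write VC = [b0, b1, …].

  [0] addr=0x11c blk=17 s=1: MISS | VC []
  [1] addr=0x110 blk=17 s=1: L1-HIT | VC []
  [2] addr=0x11c blk=17 s=1: L1-HIT | VC []
  [3] addr=0x1da blk=29 s=1: MISS | VC [17]
  [4] addr=0x1d3 blk=29 s=1: L1-HIT | VC [17]
  [5] addr=0x9d blk=9 s=1: MISS | VC [17, 29]
  [6] addr=0x172 blk=23 s=3: MISS | VC [17, 29]
  [7] addr=0x116 blk=17 s=1: VC-HIT | VC [9, 29]
  [8] addr=0x111 blk=17 s=1: L1-HIT | VC [9, 29]
  [9] addr=0x112 blk=17 s=1: L1-HIT | VC [9, 29]
  [10] addr=0x7b blk=7 s=3: MISS | VC [9, 29, 23]
  [11] addr=0xb2 blk=11 s=3: MISS | VC [29, 23, 7]
  [12] addr=0x78 blk=7 s=3: VC-HIT | VC [29, 23, 11]

VC = [29, 23, 11]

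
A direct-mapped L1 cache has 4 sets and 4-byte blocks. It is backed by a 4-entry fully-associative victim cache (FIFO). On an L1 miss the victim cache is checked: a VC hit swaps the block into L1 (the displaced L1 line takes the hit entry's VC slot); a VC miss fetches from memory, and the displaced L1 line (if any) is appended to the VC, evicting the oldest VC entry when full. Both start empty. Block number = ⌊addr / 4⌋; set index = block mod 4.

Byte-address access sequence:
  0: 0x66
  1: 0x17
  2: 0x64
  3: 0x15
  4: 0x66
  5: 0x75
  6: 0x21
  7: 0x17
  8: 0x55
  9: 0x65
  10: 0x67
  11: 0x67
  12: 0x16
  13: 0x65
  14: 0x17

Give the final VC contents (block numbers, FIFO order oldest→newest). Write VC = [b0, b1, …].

VC = [29, 21, 25]

  [0] addr=0x66 blk=25 s=1: MISS | VC []
  [1] addr=0x17 blk=5 s=1: MISS | VC [25]
  [2] addr=0x64 blk=25 s=1: VC-HIT | VC [5]
  [3] addr=0x15 blk=5 s=1: VC-HIT | VC [25]
  [4] addr=0x66 blk=25 s=1: VC-HIT | VC [5]
  [5] addr=0x75 blk=29 s=1: MISS | VC [5, 25]
  [6] addr=0x21 blk=8 s=0: MISS | VC [5, 25]
  [7] addr=0x17 blk=5 s=1: VC-HIT | VC [29, 25]
  [8] addr=0x55 blk=21 s=1: MISS | VC [29, 25, 5]
  [9] addr=0x65 blk=25 s=1: VC-HIT | VC [29, 21, 5]
  [10] addr=0x67 blk=25 s=1: L1-HIT | VC [29, 21, 5]
  [11] addr=0x67 blk=25 s=1: L1-HIT | VC [29, 21, 5]
  [12] addr=0x16 blk=5 s=1: VC-HIT | VC [29, 21, 25]
  [13] addr=0x65 blk=25 s=1: VC-HIT | VC [29, 21, 5]
  [14] addr=0x17 blk=5 s=1: VC-HIT | VC [29, 21, 25]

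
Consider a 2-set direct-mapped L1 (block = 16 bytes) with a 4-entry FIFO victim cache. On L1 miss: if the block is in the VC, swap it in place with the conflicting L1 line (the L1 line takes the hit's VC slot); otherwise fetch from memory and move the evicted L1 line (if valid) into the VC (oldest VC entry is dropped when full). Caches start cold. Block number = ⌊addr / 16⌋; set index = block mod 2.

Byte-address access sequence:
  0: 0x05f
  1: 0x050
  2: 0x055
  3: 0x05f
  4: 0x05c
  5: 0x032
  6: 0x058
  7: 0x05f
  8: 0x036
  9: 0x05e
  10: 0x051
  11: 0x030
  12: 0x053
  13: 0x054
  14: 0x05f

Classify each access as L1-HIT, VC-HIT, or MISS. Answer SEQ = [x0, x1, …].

#0 0x5f→b5/s1 MISS; vc=[]
#1 0x50→b5/s1 L1-HIT; vc=[]
#2 0x55→b5/s1 L1-HIT; vc=[]
#3 0x5f→b5/s1 L1-HIT; vc=[]
#4 0x5c→b5/s1 L1-HIT; vc=[]
#5 0x32→b3/s1 MISS; vc=[5]
#6 0x58→b5/s1 VC-HIT; vc=[3]
#7 0x5f→b5/s1 L1-HIT; vc=[3]
#8 0x36→b3/s1 VC-HIT; vc=[5]
#9 0x5e→b5/s1 VC-HIT; vc=[3]
#10 0x51→b5/s1 L1-HIT; vc=[3]
#11 0x30→b3/s1 VC-HIT; vc=[5]
#12 0x53→b5/s1 VC-HIT; vc=[3]
#13 0x54→b5/s1 L1-HIT; vc=[3]
#14 0x5f→b5/s1 L1-HIT; vc=[3]

SEQ = [MISS, L1-HIT, L1-HIT, L1-HIT, L1-HIT, MISS, VC-HIT, L1-HIT, VC-HIT, VC-HIT, L1-HIT, VC-HIT, VC-HIT, L1-HIT, L1-HIT]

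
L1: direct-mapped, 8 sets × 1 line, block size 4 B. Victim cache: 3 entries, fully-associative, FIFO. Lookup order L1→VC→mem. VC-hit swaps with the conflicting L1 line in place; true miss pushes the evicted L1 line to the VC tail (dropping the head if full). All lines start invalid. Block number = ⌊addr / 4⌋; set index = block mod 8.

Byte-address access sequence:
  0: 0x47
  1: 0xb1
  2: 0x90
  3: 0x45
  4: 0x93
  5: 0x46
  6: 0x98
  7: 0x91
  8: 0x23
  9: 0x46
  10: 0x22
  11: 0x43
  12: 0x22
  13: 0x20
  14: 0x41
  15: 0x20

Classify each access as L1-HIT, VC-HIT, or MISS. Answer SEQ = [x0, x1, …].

#0 0x47→b17/s1 MISS; vc=[]
#1 0xb1→b44/s4 MISS; vc=[]
#2 0x90→b36/s4 MISS; vc=[44]
#3 0x45→b17/s1 L1-HIT; vc=[44]
#4 0x93→b36/s4 L1-HIT; vc=[44]
#5 0x46→b17/s1 L1-HIT; vc=[44]
#6 0x98→b38/s6 MISS; vc=[44]
#7 0x91→b36/s4 L1-HIT; vc=[44]
#8 0x23→b8/s0 MISS; vc=[44]
#9 0x46→b17/s1 L1-HIT; vc=[44]
#10 0x22→b8/s0 L1-HIT; vc=[44]
#11 0x43→b16/s0 MISS; vc=[44,8]
#12 0x22→b8/s0 VC-HIT; vc=[44,16]
#13 0x20→b8/s0 L1-HIT; vc=[44,16]
#14 0x41→b16/s0 VC-HIT; vc=[44,8]
#15 0x20→b8/s0 VC-HIT; vc=[44,16]

SEQ = [MISS, MISS, MISS, L1-HIT, L1-HIT, L1-HIT, MISS, L1-HIT, MISS, L1-HIT, L1-HIT, MISS, VC-HIT, L1-HIT, VC-HIT, VC-HIT]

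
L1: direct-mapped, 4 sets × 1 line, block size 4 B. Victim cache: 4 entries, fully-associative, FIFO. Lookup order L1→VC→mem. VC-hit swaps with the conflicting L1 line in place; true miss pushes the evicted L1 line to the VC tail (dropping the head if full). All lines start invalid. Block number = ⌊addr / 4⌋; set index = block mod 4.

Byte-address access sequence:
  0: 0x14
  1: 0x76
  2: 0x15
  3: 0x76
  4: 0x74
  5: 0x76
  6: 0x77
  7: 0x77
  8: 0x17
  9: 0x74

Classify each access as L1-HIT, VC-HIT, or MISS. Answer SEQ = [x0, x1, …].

  [0] addr=0x14 blk=5 s=1: MISS | VC []
  [1] addr=0x76 blk=29 s=1: MISS | VC [5]
  [2] addr=0x15 blk=5 s=1: VC-HIT | VC [29]
  [3] addr=0x76 blk=29 s=1: VC-HIT | VC [5]
  [4] addr=0x74 blk=29 s=1: L1-HIT | VC [5]
  [5] addr=0x76 blk=29 s=1: L1-HIT | VC [5]
  [6] addr=0x77 blk=29 s=1: L1-HIT | VC [5]
  [7] addr=0x77 blk=29 s=1: L1-HIT | VC [5]
  [8] addr=0x17 blk=5 s=1: VC-HIT | VC [29]
  [9] addr=0x74 blk=29 s=1: VC-HIT | VC [5]

SEQ = [MISS, MISS, VC-HIT, VC-HIT, L1-HIT, L1-HIT, L1-HIT, L1-HIT, VC-HIT, VC-HIT]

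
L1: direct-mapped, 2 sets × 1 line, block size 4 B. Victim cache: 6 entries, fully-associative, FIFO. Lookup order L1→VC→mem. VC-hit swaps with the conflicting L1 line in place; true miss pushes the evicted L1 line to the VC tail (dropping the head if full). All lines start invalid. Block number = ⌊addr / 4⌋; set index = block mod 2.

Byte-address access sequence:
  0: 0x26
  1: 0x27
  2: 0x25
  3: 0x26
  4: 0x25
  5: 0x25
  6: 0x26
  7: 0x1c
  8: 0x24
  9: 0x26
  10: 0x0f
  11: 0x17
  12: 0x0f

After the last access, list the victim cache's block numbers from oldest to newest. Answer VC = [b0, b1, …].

0: 0x26 (blk 9, set 1) → MISS  vc=[]
1: 0x27 (blk 9, set 1) → L1-HIT  vc=[]
2: 0x25 (blk 9, set 1) → L1-HIT  vc=[]
3: 0x26 (blk 9, set 1) → L1-HIT  vc=[]
4: 0x25 (blk 9, set 1) → L1-HIT  vc=[]
5: 0x25 (blk 9, set 1) → L1-HIT  vc=[]
6: 0x26 (blk 9, set 1) → L1-HIT  vc=[]
7: 0x1c (blk 7, set 1) → MISS  vc=[9]
8: 0x24 (blk 9, set 1) → VC-HIT  vc=[7]
9: 0x26 (blk 9, set 1) → L1-HIT  vc=[7]
10: 0xf (blk 3, set 1) → MISS  vc=[7, 9]
11: 0x17 (blk 5, set 1) → MISS  vc=[7, 9, 3]
12: 0xf (blk 3, set 1) → VC-HIT  vc=[7, 9, 5]

VC = [7, 9, 5]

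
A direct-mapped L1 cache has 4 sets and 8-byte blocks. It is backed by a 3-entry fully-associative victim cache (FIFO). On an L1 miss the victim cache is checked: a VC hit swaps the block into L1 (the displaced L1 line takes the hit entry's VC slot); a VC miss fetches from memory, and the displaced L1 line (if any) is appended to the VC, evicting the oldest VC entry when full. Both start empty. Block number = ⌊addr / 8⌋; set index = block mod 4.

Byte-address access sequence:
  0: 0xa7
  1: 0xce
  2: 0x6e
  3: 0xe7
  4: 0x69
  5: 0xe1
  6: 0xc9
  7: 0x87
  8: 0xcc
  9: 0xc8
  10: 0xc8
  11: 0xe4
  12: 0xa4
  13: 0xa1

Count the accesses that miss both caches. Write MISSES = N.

MISSES = 5

0: 0xa7 (blk 20, set 0) → MISS  vc=[]
1: 0xce (blk 25, set 1) → MISS  vc=[]
2: 0x6e (blk 13, set 1) → MISS  vc=[25]
3: 0xe7 (blk 28, set 0) → MISS  vc=[25, 20]
4: 0x69 (blk 13, set 1) → L1-HIT  vc=[25, 20]
5: 0xe1 (blk 28, set 0) → L1-HIT  vc=[25, 20]
6: 0xc9 (blk 25, set 1) → VC-HIT  vc=[13, 20]
7: 0x87 (blk 16, set 0) → MISS  vc=[13, 20, 28]
8: 0xcc (blk 25, set 1) → L1-HIT  vc=[13, 20, 28]
9: 0xc8 (blk 25, set 1) → L1-HIT  vc=[13, 20, 28]
10: 0xc8 (blk 25, set 1) → L1-HIT  vc=[13, 20, 28]
11: 0xe4 (blk 28, set 0) → VC-HIT  vc=[13, 20, 16]
12: 0xa4 (blk 20, set 0) → VC-HIT  vc=[13, 28, 16]
13: 0xa1 (blk 20, set 0) → L1-HIT  vc=[13, 28, 16]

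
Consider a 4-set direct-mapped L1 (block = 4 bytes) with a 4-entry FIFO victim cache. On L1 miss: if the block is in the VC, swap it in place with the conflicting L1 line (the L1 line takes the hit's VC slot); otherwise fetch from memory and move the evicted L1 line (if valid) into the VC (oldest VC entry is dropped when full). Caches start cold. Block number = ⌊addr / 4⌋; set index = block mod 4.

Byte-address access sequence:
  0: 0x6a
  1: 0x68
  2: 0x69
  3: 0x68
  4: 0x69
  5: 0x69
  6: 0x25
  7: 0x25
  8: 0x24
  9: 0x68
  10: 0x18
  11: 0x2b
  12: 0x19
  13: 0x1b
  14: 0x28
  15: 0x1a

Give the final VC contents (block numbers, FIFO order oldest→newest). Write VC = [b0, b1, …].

  [0] addr=0x6a blk=26 s=2: MISS | VC []
  [1] addr=0x68 blk=26 s=2: L1-HIT | VC []
  [2] addr=0x69 blk=26 s=2: L1-HIT | VC []
  [3] addr=0x68 blk=26 s=2: L1-HIT | VC []
  [4] addr=0x69 blk=26 s=2: L1-HIT | VC []
  [5] addr=0x69 blk=26 s=2: L1-HIT | VC []
  [6] addr=0x25 blk=9 s=1: MISS | VC []
  [7] addr=0x25 blk=9 s=1: L1-HIT | VC []
  [8] addr=0x24 blk=9 s=1: L1-HIT | VC []
  [9] addr=0x68 blk=26 s=2: L1-HIT | VC []
  [10] addr=0x18 blk=6 s=2: MISS | VC [26]
  [11] addr=0x2b blk=10 s=2: MISS | VC [26, 6]
  [12] addr=0x19 blk=6 s=2: VC-HIT | VC [26, 10]
  [13] addr=0x1b blk=6 s=2: L1-HIT | VC [26, 10]
  [14] addr=0x28 blk=10 s=2: VC-HIT | VC [26, 6]
  [15] addr=0x1a blk=6 s=2: VC-HIT | VC [26, 10]

VC = [26, 10]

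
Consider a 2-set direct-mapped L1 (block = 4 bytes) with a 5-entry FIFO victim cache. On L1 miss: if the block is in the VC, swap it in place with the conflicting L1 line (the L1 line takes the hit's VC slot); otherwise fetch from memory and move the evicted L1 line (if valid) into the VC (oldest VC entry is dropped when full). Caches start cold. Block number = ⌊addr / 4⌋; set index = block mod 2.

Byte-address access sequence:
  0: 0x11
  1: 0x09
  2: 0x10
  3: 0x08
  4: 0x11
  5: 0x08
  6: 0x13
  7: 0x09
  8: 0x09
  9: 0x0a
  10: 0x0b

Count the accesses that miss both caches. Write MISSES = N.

#0 0x11→b4/s0 MISS; vc=[]
#1 0x9→b2/s0 MISS; vc=[4]
#2 0x10→b4/s0 VC-HIT; vc=[2]
#3 0x8→b2/s0 VC-HIT; vc=[4]
#4 0x11→b4/s0 VC-HIT; vc=[2]
#5 0x8→b2/s0 VC-HIT; vc=[4]
#6 0x13→b4/s0 VC-HIT; vc=[2]
#7 0x9→b2/s0 VC-HIT; vc=[4]
#8 0x9→b2/s0 L1-HIT; vc=[4]
#9 0xa→b2/s0 L1-HIT; vc=[4]
#10 0xb→b2/s0 L1-HIT; vc=[4]

MISSES = 2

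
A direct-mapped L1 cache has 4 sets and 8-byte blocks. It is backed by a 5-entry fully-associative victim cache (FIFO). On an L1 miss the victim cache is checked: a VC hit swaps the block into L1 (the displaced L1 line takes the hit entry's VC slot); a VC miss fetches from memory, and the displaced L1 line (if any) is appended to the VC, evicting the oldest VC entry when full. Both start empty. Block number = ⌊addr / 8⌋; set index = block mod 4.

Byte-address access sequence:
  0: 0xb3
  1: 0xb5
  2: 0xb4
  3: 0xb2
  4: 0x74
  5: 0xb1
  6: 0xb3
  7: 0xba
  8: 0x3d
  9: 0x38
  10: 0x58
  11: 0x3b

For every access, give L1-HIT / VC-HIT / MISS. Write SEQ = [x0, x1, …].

  [0] addr=0xb3 blk=22 s=2: MISS | VC []
  [1] addr=0xb5 blk=22 s=2: L1-HIT | VC []
  [2] addr=0xb4 blk=22 s=2: L1-HIT | VC []
  [3] addr=0xb2 blk=22 s=2: L1-HIT | VC []
  [4] addr=0x74 blk=14 s=2: MISS | VC [22]
  [5] addr=0xb1 blk=22 s=2: VC-HIT | VC [14]
  [6] addr=0xb3 blk=22 s=2: L1-HIT | VC [14]
  [7] addr=0xba blk=23 s=3: MISS | VC [14]
  [8] addr=0x3d blk=7 s=3: MISS | VC [14, 23]
  [9] addr=0x38 blk=7 s=3: L1-HIT | VC [14, 23]
  [10] addr=0x58 blk=11 s=3: MISS | VC [14, 23, 7]
  [11] addr=0x3b blk=7 s=3: VC-HIT | VC [14, 23, 11]

SEQ = [MISS, L1-HIT, L1-HIT, L1-HIT, MISS, VC-HIT, L1-HIT, MISS, MISS, L1-HIT, MISS, VC-HIT]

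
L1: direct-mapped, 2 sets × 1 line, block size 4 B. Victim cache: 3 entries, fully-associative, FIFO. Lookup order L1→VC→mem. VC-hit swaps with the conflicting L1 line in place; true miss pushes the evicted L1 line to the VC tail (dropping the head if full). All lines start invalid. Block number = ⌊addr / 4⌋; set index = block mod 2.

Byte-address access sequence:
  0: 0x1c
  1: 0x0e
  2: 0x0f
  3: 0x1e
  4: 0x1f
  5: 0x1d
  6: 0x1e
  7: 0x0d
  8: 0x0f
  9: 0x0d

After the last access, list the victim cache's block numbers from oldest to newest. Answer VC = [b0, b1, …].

  [0] addr=0x1c blk=7 s=1: MISS | VC []
  [1] addr=0xe blk=3 s=1: MISS | VC [7]
  [2] addr=0xf blk=3 s=1: L1-HIT | VC [7]
  [3] addr=0x1e blk=7 s=1: VC-HIT | VC [3]
  [4] addr=0x1f blk=7 s=1: L1-HIT | VC [3]
  [5] addr=0x1d blk=7 s=1: L1-HIT | VC [3]
  [6] addr=0x1e blk=7 s=1: L1-HIT | VC [3]
  [7] addr=0xd blk=3 s=1: VC-HIT | VC [7]
  [8] addr=0xf blk=3 s=1: L1-HIT | VC [7]
  [9] addr=0xd blk=3 s=1: L1-HIT | VC [7]

VC = [7]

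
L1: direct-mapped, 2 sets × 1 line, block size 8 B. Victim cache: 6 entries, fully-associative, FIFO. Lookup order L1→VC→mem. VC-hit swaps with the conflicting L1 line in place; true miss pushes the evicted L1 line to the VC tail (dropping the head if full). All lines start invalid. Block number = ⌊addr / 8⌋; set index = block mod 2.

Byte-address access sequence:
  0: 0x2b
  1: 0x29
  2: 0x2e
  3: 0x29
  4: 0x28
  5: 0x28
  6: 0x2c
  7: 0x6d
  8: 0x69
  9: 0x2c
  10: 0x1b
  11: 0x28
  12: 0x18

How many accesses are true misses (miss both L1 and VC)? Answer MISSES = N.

#0 0x2b→b5/s1 MISS; vc=[]
#1 0x29→b5/s1 L1-HIT; vc=[]
#2 0x2e→b5/s1 L1-HIT; vc=[]
#3 0x29→b5/s1 L1-HIT; vc=[]
#4 0x28→b5/s1 L1-HIT; vc=[]
#5 0x28→b5/s1 L1-HIT; vc=[]
#6 0x2c→b5/s1 L1-HIT; vc=[]
#7 0x6d→b13/s1 MISS; vc=[5]
#8 0x69→b13/s1 L1-HIT; vc=[5]
#9 0x2c→b5/s1 VC-HIT; vc=[13]
#10 0x1b→b3/s1 MISS; vc=[13,5]
#11 0x28→b5/s1 VC-HIT; vc=[13,3]
#12 0x18→b3/s1 VC-HIT; vc=[13,5]

MISSES = 3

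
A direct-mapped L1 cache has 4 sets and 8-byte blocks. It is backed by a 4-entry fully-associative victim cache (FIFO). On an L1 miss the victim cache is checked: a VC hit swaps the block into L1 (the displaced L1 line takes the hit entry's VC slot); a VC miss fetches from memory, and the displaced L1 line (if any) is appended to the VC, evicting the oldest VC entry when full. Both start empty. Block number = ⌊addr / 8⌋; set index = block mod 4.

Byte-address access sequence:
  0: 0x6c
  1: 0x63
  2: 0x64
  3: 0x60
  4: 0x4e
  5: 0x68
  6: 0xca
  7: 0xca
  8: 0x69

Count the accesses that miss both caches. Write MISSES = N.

MISSES = 4

  [0] addr=0x6c blk=13 s=1: MISS | VC []
  [1] addr=0x63 blk=12 s=0: MISS | VC []
  [2] addr=0x64 blk=12 s=0: L1-HIT | VC []
  [3] addr=0x60 blk=12 s=0: L1-HIT | VC []
  [4] addr=0x4e blk=9 s=1: MISS | VC [13]
  [5] addr=0x68 blk=13 s=1: VC-HIT | VC [9]
  [6] addr=0xca blk=25 s=1: MISS | VC [9, 13]
  [7] addr=0xca blk=25 s=1: L1-HIT | VC [9, 13]
  [8] addr=0x69 blk=13 s=1: VC-HIT | VC [9, 25]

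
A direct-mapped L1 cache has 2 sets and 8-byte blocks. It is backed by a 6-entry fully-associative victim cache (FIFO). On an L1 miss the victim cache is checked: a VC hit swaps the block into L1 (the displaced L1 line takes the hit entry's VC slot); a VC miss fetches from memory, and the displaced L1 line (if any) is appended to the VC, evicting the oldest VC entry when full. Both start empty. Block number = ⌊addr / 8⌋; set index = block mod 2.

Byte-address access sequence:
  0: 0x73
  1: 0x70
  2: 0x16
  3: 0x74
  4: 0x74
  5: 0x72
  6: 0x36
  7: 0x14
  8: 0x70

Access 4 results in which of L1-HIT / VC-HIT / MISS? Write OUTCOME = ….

OUTCOME = L1-HIT

0: 0x73 (blk 14, set 0) → MISS  vc=[]
1: 0x70 (blk 14, set 0) → L1-HIT  vc=[]
2: 0x16 (blk 2, set 0) → MISS  vc=[14]
3: 0x74 (blk 14, set 0) → VC-HIT  vc=[2]
4: 0x74 (blk 14, set 0) → L1-HIT  vc=[2]
5: 0x72 (blk 14, set 0) → L1-HIT  vc=[2]
6: 0x36 (blk 6, set 0) → MISS  vc=[2, 14]
7: 0x14 (blk 2, set 0) → VC-HIT  vc=[6, 14]
8: 0x70 (blk 14, set 0) → VC-HIT  vc=[6, 2]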